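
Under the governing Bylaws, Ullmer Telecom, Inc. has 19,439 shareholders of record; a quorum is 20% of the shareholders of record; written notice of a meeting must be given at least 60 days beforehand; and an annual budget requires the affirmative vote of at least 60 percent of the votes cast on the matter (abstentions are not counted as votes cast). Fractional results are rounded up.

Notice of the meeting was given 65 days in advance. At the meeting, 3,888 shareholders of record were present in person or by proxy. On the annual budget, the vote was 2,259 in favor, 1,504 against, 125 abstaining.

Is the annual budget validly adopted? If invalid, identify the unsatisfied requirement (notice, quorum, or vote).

Valid — all requirements satisfied.

Notice: 65 days given; 60 required. Satisfied.
Quorum: 20% of 19,439 = 3,887.80, rounded up to 3,888; 3,888 present. Satisfied.
Vote: requires three-fifths of the votes cast (3,888 − 125 abstaining = 3,763); 3/5 of 3763 = 2257.80, rounded up to 2258, so 2,258 needed; 2,259 in favor. Satisfied.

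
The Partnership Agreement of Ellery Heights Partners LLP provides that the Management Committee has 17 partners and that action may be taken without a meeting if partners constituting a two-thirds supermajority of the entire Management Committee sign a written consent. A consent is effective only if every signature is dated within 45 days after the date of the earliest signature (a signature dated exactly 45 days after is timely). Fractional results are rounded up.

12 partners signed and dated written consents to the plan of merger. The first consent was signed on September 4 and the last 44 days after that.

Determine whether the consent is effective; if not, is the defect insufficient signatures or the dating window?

Signatures required: a two-thirds supermajority of 17 — 2/3 of 17 = 11.33, rounded up to 12, so 12 needed; 12 signed. Sufficient.
Dating window: the latest signature is 44 days after the earliest; the limit is 45 days. Within the window.

Effective — both the signature and dating-window requirements are satisfied.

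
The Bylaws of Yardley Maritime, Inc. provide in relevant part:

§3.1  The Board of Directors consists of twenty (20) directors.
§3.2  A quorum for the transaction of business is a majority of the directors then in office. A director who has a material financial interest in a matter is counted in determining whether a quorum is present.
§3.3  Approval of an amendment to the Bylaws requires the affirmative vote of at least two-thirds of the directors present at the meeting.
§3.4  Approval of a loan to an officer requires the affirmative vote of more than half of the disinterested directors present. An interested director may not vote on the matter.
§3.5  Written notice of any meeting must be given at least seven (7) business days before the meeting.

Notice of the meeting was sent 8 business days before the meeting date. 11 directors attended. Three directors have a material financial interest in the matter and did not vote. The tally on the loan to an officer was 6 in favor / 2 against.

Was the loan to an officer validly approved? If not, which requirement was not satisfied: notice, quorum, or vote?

Valid — all requirements satisfied.

Notice: 8 business days given; 7 required (8 ≥ 7). Satisfied.
Quorum: 11 present (interested directors count toward quorum); quorum is 11. Satisfied.
Vote: the loan to an officer requires a majority of the disinterested directors present (11 − 3 = 8). A majority of 8 is 5, so 5 affirmative votes are needed; 6 voted in favor. Satisfied.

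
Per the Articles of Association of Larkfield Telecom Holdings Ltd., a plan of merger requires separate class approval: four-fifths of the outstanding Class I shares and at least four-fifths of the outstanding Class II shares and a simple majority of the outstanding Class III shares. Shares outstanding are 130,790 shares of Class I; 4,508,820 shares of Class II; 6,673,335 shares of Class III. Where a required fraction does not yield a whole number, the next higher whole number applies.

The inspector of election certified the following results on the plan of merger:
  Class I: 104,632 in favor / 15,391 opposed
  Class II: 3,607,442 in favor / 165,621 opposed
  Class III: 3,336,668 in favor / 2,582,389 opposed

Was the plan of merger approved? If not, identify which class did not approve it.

Class I: 4/5 of 130790 = 104632; 104,632 required, 104,632 in favor — approved.
Class II: 4/5 of 4508820 = 3607056; 3,607,056 required, 3,607,442 in favor — approved.
Class III: a majority of 6673335 is 3336668; 3,336,668 required, 3,336,668 in favor — approved.

Approved — every class gave the required vote.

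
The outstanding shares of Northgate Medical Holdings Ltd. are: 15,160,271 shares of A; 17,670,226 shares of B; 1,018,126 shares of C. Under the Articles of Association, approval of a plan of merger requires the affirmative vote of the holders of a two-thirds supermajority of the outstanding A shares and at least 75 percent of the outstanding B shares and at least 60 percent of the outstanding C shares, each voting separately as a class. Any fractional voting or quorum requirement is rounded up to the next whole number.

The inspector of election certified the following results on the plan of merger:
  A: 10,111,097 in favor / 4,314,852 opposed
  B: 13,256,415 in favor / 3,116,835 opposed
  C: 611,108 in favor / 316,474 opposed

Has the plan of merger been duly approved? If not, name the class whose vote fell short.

A: 2/3 of 15160271 = 10106847.33, rounded up to 10106848; 10,106,848 required, 10,111,097 in favor — approved.
B: 3/4 of 17670226 = 13252669.50, rounded up to 13252670; 13,252,670 required, 13,256,415 in favor — approved.
C: 3/5 of 1018126 = 610875.60, rounded up to 610876; 610,876 required, 611,108 in favor — approved.

Approved — every class gave the required vote.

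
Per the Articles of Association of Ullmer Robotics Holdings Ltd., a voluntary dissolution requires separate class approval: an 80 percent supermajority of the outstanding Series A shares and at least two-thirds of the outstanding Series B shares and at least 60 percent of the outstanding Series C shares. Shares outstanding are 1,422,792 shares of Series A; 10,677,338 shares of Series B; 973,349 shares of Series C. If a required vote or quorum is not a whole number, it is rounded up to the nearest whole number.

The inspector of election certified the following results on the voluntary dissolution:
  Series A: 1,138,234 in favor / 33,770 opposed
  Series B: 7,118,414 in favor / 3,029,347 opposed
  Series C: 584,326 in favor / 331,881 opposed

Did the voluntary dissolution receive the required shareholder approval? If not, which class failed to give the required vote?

Approved — every class gave the required vote.

Series A: 4/5 of 1422792 = 1138233.60, rounded up to 1138234; 1,138,234 required, 1,138,234 in favor — approved.
Series B: 2/3 of 10677338 = 7118225.33, rounded up to 7118226; 7,118,226 required, 7,118,414 in favor — approved.
Series C: 3/5 of 973349 = 584009.40, rounded up to 584010; 584,010 required, 584,326 in favor — approved.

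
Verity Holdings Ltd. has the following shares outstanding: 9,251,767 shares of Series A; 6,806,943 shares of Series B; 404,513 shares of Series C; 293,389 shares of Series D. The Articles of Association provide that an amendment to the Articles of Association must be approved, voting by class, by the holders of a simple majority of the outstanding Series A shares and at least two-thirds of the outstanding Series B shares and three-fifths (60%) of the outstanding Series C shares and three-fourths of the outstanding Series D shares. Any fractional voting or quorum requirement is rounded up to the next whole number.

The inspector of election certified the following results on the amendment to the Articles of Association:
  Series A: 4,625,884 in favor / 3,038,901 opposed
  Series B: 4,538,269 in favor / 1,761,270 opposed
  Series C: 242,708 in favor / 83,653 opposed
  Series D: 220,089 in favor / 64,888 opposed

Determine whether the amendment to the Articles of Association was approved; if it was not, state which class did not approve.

Series A: a majority of 9251767 is 4625884; 4,625,884 required, 4,625,884 in favor — approved.
Series B: 2/3 of 6806943 = 4537962; 4,537,962 required, 4,538,269 in favor — approved.
Series C: 3/5 of 404513 = 242707.80, rounded up to 242708; 242,708 required, 242,708 in favor — approved.
Series D: 3/4 of 293389 = 220041.75, rounded up to 220042; 220,042 required, 220,089 in favor — approved.

Approved — every class gave the required vote.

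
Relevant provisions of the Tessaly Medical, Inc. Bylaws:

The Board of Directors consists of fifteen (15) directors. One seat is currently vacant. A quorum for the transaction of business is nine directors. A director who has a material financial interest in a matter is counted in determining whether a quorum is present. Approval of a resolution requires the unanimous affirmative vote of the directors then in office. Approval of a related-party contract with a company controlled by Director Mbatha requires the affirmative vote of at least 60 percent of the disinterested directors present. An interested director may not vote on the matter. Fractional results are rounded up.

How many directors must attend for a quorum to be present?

The quorum is fixed at 9.

9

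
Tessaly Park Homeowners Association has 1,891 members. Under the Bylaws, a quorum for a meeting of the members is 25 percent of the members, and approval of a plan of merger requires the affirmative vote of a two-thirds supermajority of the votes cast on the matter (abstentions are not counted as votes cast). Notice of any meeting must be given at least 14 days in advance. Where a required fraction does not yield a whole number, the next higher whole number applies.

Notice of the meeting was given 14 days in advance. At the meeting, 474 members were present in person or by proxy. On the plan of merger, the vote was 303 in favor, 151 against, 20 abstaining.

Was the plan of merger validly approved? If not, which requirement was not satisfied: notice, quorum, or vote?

Valid — all requirements satisfied.

Notice: 14 days given; 14 required. Satisfied.
Quorum: 25% of 1,891 = 472.75, rounded up to 473; 474 present. Satisfied.
Vote: requires two-thirds of the votes cast (474 − 20 abstaining = 454); 2/3 of 454 = 302.67, rounded up to 303, so 303 needed; 303 in favor. Satisfied.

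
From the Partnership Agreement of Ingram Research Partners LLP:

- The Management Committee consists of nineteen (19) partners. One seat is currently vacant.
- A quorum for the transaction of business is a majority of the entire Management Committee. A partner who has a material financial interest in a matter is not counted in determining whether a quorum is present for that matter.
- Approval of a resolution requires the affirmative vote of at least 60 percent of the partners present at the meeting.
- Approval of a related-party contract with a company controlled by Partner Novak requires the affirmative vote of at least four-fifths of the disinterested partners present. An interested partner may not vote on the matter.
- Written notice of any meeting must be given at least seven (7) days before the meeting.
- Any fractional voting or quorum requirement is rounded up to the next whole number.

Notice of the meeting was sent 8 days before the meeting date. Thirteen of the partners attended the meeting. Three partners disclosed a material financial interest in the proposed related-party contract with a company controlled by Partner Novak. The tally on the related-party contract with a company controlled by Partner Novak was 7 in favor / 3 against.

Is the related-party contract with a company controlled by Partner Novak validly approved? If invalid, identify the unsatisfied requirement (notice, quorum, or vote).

Invalid — vote requirement not satisfied.

Notice: 8 days given; 7 required (8 ≥ 7). Satisfied.
Quorum: 13 present, but the 3 interested partners do not count, leaving 10. Quorum is 10. Satisfied.
Vote: the related-party contract with a company controlled by Partner Novak requires four-fifths of the disinterested partners present (13 − 3 = 10). 4/5 of 10 = 8, so 8 affirmative votes are needed; 7 voted in favor. Not satisfied.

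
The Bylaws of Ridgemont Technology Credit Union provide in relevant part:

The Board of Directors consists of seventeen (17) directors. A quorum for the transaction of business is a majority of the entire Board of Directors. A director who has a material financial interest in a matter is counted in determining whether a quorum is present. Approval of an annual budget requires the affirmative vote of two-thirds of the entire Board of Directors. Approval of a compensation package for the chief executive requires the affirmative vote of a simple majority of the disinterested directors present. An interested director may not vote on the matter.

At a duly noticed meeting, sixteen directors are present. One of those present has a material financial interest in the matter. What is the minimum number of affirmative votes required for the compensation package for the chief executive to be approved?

8

The compensation package for the chief executive requires a majority of the disinterested directors present (16 − 1 = 15).
A majority of 15 is 8.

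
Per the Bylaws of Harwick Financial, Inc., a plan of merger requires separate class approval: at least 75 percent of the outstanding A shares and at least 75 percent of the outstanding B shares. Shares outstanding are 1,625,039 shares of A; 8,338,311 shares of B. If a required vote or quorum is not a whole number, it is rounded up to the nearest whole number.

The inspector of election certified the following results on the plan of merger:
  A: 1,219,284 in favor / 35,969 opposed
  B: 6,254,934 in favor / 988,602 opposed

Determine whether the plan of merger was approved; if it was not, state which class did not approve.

A: 3/4 of 1625039 = 1218779.25, rounded up to 1218780; 1,218,780 required, 1,219,284 in favor — approved.
B: 3/4 of 8338311 = 6253733.25, rounded up to 6253734; 6,253,734 required, 6,254,934 in favor — approved.

Approved — every class gave the required vote.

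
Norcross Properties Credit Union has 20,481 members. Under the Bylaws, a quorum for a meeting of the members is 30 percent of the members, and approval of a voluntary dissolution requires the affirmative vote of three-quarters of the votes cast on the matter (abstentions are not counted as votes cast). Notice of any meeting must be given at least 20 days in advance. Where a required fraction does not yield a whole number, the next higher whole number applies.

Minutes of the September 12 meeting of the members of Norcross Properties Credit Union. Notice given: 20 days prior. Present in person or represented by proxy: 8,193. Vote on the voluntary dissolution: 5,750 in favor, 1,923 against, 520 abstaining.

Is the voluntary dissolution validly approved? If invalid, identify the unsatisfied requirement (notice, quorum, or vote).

Invalid — vote requirement not satisfied.

Notice: 20 days given; 20 required. Satisfied.
Quorum: 30% of 20,481 = 6,144.30, rounded up to 6,145; 8,193 present. Satisfied.
Vote: requires three-fourths of the votes cast (8,193 − 520 abstaining = 7,673); 3/4 of 7673 = 5754.75, rounded up to 5755, so 5,755 needed; 5,750 in favor. Not satisfied.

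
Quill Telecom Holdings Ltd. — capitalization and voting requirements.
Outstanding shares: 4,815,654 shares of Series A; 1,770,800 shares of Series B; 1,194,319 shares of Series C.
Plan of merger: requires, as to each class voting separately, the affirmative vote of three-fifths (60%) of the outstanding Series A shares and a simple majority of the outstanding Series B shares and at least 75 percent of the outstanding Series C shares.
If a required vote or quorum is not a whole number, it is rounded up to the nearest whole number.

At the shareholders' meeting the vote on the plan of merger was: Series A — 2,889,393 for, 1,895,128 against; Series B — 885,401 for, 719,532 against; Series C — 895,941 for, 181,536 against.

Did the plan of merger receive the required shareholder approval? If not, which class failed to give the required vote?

Series A: 3/5 of 4815654 = 2889392.40, rounded up to 2889393; 2,889,393 required, 2,889,393 in favor — approved.
Series B: a majority of 1770800 is 885401; 885,401 required, 885,401 in favor — approved.
Series C: 3/4 of 1194319 = 895739.25, rounded up to 895740; 895,740 required, 895,941 in favor — approved.

Approved — every class gave the required vote.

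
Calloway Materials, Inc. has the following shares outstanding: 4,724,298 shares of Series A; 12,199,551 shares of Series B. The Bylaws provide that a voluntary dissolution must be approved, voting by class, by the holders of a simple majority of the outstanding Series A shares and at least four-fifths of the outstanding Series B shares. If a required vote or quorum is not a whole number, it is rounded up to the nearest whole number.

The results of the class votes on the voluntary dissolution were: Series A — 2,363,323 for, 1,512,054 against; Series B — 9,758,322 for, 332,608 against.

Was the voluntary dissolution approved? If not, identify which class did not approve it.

Series A: a majority of 4724298 is 2362150; 2,362,150 required, 2,363,323 in favor — approved.
Series B: 4/5 of 12199551 = 9759640.80, rounded up to 9759641; 9,759,641 required, 9,758,322 in favor — not approved.

Not approved — the Series B shares did not give the required vote.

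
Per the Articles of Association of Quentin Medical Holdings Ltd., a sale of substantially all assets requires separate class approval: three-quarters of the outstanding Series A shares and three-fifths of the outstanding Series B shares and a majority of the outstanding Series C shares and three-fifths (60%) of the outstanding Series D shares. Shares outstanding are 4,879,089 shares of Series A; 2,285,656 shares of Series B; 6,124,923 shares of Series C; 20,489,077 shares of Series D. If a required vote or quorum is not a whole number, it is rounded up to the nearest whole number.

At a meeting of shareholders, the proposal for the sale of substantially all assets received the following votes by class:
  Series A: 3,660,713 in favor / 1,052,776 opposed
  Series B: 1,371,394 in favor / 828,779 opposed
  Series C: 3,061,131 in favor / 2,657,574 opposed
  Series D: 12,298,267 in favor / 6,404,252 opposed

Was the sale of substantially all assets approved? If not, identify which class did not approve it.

Not approved — the Series C shares did not give the required vote.

Series A: 3/4 of 4879089 = 3659316.75, rounded up to 3659317; 3,659,317 required, 3,660,713 in favor — approved.
Series B: 3/5 of 2285656 = 1371393.60, rounded up to 1371394; 1,371,394 required, 1,371,394 in favor — approved.
Series C: a majority of 6124923 is 3062462; 3,062,462 required, 3,061,131 in favor — not approved.
Series D: 3/5 of 20489077 = 12293446.20, rounded up to 12293447; 12,293,447 required, 12,298,267 in favor — approved.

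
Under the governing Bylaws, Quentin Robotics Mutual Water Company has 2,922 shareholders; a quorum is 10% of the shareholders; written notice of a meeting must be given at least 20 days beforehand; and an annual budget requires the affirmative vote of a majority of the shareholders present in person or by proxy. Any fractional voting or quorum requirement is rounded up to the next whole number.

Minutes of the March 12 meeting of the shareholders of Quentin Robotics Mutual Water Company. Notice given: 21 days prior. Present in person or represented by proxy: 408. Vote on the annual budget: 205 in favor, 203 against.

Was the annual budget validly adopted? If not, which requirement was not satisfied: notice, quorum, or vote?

Notice: 21 days given; 20 required. Satisfied.
Quorum: 10% of 2,922 = 292.20, rounded up to 293; 408 present. Satisfied.
Vote: requires a majority of those present (408); a majority of 408 is 205, so 205 needed; 205 in favor. Satisfied.

Valid — all requirements satisfied.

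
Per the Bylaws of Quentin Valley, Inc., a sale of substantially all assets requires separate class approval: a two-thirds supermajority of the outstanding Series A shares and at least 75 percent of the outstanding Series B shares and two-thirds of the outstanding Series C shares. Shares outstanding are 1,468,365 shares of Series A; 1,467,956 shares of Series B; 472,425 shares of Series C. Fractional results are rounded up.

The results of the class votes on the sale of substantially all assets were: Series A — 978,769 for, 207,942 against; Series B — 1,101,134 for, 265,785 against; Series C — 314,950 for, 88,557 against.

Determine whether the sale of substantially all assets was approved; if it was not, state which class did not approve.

Series A: 2/3 of 1468365 = 978910; 978,910 required, 978,769 in favor — not approved.
Series B: 3/4 of 1467956 = 1100967; 1,100,967 required, 1,101,134 in favor — approved.
Series C: 2/3 of 472425 = 314950; 314,950 required, 314,950 in favor — approved.

Not approved — the Series A shares did not give the required vote.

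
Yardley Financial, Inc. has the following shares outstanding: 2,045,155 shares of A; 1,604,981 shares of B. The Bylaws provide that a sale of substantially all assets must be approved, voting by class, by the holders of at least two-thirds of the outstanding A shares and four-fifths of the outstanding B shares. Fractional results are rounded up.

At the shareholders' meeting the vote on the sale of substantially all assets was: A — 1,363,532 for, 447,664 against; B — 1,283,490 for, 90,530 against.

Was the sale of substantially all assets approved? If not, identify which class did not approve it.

A: 2/3 of 2045155 = 1363436.67, rounded up to 1363437; 1,363,437 required, 1,363,532 in favor — approved.
B: 4/5 of 1604981 = 1283984.80, rounded up to 1283985; 1,283,985 required, 1,283,490 in favor — not approved.

Not approved — the B shares did not give the required vote.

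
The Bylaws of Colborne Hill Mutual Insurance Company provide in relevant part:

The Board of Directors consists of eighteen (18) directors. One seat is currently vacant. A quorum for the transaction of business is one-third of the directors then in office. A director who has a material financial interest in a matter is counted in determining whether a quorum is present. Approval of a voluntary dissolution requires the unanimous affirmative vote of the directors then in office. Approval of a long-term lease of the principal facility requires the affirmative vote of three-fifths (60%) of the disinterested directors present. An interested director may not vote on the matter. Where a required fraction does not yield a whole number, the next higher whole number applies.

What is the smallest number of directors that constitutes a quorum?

6

1/3 of 17 = 5.67, rounded up to 6.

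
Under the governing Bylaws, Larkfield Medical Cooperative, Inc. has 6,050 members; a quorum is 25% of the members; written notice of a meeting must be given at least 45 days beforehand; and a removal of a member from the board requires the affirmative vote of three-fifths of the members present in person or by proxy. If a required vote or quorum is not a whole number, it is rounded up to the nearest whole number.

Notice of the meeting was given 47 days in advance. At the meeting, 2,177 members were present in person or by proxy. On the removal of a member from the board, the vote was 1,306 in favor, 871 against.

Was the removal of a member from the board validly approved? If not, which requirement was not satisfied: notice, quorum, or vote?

Notice: 47 days given; 45 required. Satisfied.
Quorum: 25% of 6,050 = 1,512.50, rounded up to 1,513; 2,177 present. Satisfied.
Vote: requires three-fifths of those present (2,177); 3/5 of 2177 = 1306.20, rounded up to 1307, so 1,307 needed; 1,306 in favor. Not satisfied.

Invalid — vote requirement not satisfied.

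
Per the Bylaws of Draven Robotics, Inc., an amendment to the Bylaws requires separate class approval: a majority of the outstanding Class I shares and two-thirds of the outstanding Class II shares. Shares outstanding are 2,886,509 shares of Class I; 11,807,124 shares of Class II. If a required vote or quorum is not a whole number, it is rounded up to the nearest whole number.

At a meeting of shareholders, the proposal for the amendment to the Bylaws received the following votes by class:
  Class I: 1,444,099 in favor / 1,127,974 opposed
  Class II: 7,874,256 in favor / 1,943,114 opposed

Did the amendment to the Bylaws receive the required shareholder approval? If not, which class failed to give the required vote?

Class I: a majority of 2886509 is 1443255; 1,443,255 required, 1,444,099 in favor — approved.
Class II: 2/3 of 11807124 = 7871416; 7,871,416 required, 7,874,256 in favor — approved.

Approved — every class gave the required vote.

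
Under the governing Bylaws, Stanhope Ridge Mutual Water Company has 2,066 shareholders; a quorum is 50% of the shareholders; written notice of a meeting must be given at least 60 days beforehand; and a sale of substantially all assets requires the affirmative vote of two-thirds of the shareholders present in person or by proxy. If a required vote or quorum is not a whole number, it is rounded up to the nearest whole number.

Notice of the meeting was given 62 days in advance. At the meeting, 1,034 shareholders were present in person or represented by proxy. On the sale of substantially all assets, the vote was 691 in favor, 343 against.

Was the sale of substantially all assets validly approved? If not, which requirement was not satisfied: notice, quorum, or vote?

Notice: 62 days given; 60 required. Satisfied.
Quorum: 50% of 2,066 = 1,033; 1,034 present. Satisfied.
Vote: requires two-thirds of those present (1,034); 2/3 of 1034 = 689.33, rounded up to 690, so 690 needed; 691 in favor. Satisfied.

Valid — all requirements satisfied.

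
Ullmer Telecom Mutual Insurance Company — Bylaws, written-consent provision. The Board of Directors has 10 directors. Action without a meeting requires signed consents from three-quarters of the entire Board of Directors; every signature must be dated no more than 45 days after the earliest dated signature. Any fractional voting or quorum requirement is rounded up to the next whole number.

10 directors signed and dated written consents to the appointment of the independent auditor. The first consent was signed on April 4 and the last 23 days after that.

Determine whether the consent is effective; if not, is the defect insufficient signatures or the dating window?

Effective — both the signature and dating-window requirements are satisfied.

Signatures required: three-quarters of 10 — 3/4 of 10 = 7.50, rounded up to 8, so 8 needed; 10 signed. Sufficient.
Dating window: the latest signature is 23 days after the earliest; the limit is 45 days. Within the window.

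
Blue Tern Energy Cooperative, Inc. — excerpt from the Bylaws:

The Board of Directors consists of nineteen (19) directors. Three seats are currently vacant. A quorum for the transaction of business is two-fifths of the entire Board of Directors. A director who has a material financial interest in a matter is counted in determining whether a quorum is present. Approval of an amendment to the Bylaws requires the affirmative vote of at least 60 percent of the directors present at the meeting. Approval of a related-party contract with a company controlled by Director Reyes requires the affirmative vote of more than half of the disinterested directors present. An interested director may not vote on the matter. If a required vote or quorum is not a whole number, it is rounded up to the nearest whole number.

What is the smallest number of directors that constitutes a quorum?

8

2/5 of 19 = 7.60, rounded up to 8.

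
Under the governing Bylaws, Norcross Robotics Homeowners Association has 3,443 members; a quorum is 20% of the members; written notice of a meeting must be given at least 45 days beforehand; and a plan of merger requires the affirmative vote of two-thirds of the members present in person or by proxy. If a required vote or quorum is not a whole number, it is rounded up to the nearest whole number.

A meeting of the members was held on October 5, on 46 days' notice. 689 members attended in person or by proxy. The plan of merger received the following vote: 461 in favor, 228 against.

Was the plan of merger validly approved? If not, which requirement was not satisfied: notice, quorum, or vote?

Valid — all requirements satisfied.

Notice: 46 days given; 45 required. Satisfied.
Quorum: 20% of 3,443 = 688.60, rounded up to 689; 689 present. Satisfied.
Vote: requires two-thirds of those present (689); 2/3 of 689 = 459.33, rounded up to 460, so 460 needed; 461 in favor. Satisfied.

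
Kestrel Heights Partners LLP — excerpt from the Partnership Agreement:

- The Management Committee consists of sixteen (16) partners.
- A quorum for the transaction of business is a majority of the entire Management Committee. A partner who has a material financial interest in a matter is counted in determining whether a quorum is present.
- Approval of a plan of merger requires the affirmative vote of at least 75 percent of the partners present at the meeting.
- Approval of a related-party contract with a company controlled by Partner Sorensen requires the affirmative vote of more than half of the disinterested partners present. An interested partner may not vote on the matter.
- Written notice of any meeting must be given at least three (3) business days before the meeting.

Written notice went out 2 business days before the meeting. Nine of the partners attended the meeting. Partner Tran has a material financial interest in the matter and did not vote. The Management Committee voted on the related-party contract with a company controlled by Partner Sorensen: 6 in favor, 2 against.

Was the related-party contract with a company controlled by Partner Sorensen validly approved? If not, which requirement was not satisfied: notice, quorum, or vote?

Invalid — notice requirement not satisfied.

Notice: 2 business days given; 3 required (2 < 3). Not satisfied.
Quorum: 9 present (interested partners count toward quorum); quorum is 9. Satisfied.
Vote: the related-party contract with a company controlled by Partner Sorensen requires a majority of the disinterested partners present (9 − 1 = 8). A majority of 8 is 5, so 5 affirmative votes are needed; 6 voted in favor. Satisfied.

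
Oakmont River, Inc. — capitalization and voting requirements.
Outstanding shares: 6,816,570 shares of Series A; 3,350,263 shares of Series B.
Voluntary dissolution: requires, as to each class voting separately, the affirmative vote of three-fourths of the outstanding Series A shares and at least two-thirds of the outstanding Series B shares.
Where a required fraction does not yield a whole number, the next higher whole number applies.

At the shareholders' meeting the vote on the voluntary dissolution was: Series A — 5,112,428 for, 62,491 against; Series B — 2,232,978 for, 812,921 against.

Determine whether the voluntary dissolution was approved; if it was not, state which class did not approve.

Not approved — the Series B shares did not give the required vote.

Series A: 3/4 of 6816570 = 5112427.50, rounded up to 5112428; 5,112,428 required, 5,112,428 in favor — approved.
Series B: 2/3 of 3350263 = 2233508.67, rounded up to 2233509; 2,233,509 required, 2,232,978 in favor — not approved.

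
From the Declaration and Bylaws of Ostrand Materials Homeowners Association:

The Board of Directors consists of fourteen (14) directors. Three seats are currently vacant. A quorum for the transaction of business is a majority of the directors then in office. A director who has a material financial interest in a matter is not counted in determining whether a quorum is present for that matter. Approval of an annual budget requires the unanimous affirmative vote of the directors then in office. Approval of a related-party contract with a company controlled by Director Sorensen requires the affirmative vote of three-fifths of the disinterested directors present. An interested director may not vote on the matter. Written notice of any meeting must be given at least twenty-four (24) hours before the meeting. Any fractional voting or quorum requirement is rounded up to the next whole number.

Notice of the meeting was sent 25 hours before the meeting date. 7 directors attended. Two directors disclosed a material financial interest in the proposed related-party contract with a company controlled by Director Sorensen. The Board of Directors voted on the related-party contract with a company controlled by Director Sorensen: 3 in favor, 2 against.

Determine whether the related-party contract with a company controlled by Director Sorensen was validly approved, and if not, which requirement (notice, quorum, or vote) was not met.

Notice: 25 hours given; 24 required (25 ≥ 24). Satisfied.
Quorum: 7 present, but the 2 interested directors do not count, leaving 5. Quorum is 6. Not satisfied.
Vote: the related-party contract with a company controlled by Director Sorensen requires three-fifths of the disinterested directors present (7 − 2 = 5). 3/5 of 5 = 3, so 3 affirmative votes are needed; 3 voted in favor. Satisfied. (Moot — without a quorum no business can be validly transacted.)

Invalid — quorum requirement not satisfied.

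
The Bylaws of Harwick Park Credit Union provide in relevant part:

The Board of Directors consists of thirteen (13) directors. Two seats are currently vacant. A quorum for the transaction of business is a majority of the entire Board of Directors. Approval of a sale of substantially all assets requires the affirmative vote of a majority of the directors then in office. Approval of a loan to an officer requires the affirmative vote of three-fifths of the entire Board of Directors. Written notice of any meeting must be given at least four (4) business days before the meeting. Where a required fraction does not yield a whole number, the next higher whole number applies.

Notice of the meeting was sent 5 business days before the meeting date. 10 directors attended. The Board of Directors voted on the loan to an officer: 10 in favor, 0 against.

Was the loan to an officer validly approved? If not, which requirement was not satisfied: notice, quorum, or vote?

Valid — all requirements satisfied.

Notice: 5 business days given; 4 required (5 ≥ 4). Satisfied.
Quorum: 10 present; quorum is 7. Satisfied.
Vote: the loan to an officer requires three-fifths of the entire Board of Directors (13). 3/5 of 13 = 7.80, rounded up to 8, so 8 affirmative votes are needed; 10 voted in favor. Satisfied.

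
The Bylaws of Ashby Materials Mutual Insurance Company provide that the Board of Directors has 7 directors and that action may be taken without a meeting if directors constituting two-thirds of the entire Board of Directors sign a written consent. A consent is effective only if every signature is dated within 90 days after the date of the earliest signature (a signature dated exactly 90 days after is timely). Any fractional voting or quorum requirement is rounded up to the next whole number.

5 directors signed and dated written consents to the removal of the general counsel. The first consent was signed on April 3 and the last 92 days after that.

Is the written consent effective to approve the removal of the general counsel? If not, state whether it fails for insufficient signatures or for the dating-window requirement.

Signatures required: two-thirds of 7 — 2/3 of 7 = 4.67, rounded up to 5, so 5 needed; 5 signed. Sufficient.
Dating window: the latest signature is 92 days after the earliest; the limit is 90 days. Outside the window.

Not effective — dating-window requirement not satisfied.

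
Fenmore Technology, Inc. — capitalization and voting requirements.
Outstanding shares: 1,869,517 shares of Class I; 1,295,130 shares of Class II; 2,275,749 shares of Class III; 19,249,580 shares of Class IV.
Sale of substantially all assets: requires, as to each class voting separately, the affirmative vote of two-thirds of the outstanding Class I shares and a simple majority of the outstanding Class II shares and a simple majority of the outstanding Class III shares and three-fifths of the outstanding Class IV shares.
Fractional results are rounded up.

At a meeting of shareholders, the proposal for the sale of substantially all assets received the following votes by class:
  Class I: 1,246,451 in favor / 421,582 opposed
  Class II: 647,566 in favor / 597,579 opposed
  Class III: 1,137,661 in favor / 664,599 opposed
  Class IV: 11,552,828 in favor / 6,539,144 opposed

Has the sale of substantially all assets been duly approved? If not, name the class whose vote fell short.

Class I: 2/3 of 1869517 = 1246344.67, rounded up to 1246345; 1,246,345 required, 1,246,451 in favor — approved.
Class II: a majority of 1295130 is 647566; 647,566 required, 647,566 in favor — approved.
Class III: a majority of 2275749 is 1137875; 1,137,875 required, 1,137,661 in favor — not approved.
Class IV: 3/5 of 19249580 = 11549748; 11,549,748 required, 11,552,828 in favor — approved.

Not approved — the Class III shares did not give the required vote.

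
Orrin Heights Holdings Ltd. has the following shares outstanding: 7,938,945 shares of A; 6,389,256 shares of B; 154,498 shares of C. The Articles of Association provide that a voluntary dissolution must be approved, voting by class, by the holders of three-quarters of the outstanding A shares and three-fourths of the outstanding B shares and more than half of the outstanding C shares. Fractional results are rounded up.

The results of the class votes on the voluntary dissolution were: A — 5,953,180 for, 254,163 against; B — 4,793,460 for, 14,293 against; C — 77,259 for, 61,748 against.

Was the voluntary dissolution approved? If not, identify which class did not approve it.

Not approved — the A shares did not give the required vote.

A: 3/4 of 7938945 = 5954208.75, rounded up to 5954209; 5,954,209 required, 5,953,180 in favor — not approved.
B: 3/4 of 6389256 = 4791942; 4,791,942 required, 4,793,460 in favor — approved.
C: a majority of 154498 is 77250; 77,250 required, 77,259 in favor — approved.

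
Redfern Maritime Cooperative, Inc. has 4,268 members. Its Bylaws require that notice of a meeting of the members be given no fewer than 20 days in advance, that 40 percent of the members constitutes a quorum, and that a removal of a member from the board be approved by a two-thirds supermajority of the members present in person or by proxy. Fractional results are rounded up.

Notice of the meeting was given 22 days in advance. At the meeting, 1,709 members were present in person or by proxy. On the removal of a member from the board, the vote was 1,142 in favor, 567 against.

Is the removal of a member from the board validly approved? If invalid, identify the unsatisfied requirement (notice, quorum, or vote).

Valid — all requirements satisfied.

Notice: 22 days given; 20 required. Satisfied.
Quorum: 40% of 4,268 = 1,707.20, rounded up to 1,708; 1,709 present. Satisfied.
Vote: requires two-thirds of those present (1,709); 2/3 of 1709 = 1139.33, rounded up to 1140, so 1,140 needed; 1,142 in favor. Satisfied.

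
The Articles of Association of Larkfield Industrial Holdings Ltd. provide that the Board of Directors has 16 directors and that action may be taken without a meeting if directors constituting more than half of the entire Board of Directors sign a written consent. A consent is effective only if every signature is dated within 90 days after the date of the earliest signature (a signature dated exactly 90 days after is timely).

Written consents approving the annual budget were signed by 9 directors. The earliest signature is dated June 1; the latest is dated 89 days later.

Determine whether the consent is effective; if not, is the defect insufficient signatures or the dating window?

Effective — both the signature and dating-window requirements are satisfied.

Signatures required: more than half of 16 — a majority of 16 is 9, so 9 needed; 9 signed. Sufficient.
Dating window: the latest signature is 89 days after the earliest; the limit is 90 days. Within the window.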